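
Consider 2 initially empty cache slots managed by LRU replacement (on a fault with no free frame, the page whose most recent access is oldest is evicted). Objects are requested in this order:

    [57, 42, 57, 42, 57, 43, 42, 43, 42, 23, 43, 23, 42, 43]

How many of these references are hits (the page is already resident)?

6

57 → miss, frames (57)
42 → miss, frames (57 42)
57 → hit
42 → hit
57 → hit
43 → miss, evict 42, frames (57 43)
42 → miss, evict 57, frames (43 42)
43 → hit
42 → hit
23 → miss, evict 43, frames (42 23)
43 → miss, evict 42, frames (23 43)
23 → hit
42 → miss, evict 43, frames (23 42)
43 → miss, evict 23, frames (42 43)
Hits: 6.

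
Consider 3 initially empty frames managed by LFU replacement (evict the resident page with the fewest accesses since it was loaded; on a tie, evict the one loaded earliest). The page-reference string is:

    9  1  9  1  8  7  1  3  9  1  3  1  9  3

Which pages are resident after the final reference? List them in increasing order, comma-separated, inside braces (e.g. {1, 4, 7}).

9 -> fault, frames (9)
1 -> fault, frames (9 1)
9 -> hit
1 -> hit
8 -> fault, frames (9 1 8)
7 -> fault, evict 8, frames (9 1 7)
1 -> hit
3 -> fault, evict 7, frames (9 1 3)
9 -> hit
1 -> hit
3 -> hit
1 -> hit
9 -> hit
3 -> hit

{1, 3, 9}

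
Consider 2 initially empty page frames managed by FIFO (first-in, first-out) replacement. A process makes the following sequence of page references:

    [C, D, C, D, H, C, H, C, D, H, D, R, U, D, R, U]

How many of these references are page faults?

C: miss, frames (C)
D: miss, frames (C D)
C: hit
D: hit
H: miss, evict C, frames (D H)
C: miss, evict D, frames (H C)
H: hit
C: hit
D: miss, evict H, frames (C D)
H: miss, evict C, frames (D H)
D: hit
R: miss, evict D, frames (H R)
U: miss, evict H, frames (R U)
D: miss, evict R, frames (U D)
R: miss, evict U, frames (D R)
U: miss, evict D, frames (R U)
Page faults: 11.

11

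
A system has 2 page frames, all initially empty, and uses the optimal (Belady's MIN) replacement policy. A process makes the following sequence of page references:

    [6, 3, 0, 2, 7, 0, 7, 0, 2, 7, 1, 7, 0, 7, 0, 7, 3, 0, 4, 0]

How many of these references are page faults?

10

6 → fault, frames [6]
3 → fault, frames [6, 3]
0 → fault, evict 6, frames [3, 0]
2 → fault, evict 3, frames [0, 2]
7 → fault, evict 2, frames [0, 7]
0 → hit
7 → hit
0 → hit
2 → fault, evict 0, frames [7, 2]
7 → hit
1 → fault, evict 2, frames [7, 1]
7 → hit
0 → fault, evict 1, frames [7, 0]
7 → hit
0 → hit
7 → hit
3 → fault, evict 7, frames [0, 3]
0 → hit
4 → fault, evict 3, frames [0, 4]
0 → hit
Page faults: 10.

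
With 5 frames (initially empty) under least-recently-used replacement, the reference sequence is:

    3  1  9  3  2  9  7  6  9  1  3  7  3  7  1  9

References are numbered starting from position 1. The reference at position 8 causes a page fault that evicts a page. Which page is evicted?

1

pos 1: 3 → fault, frames (3)
pos 2: 1 → fault, frames (3 1)
pos 3: 9 → fault, frames (3 1 9)
pos 4: 3 → hit
pos 5: 2 → fault, frames (1 9 3 2)
pos 6: 9 → hit
pos 7: 7 → fault, frames (1 3 2 9 7)
pos 8: 6 → fault, evict 1, frames (3 2 9 7 6)
At position 8, page 1 is evicted.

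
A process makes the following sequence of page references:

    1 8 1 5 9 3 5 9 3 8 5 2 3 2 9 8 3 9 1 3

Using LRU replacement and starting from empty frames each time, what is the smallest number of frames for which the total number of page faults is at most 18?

f=1: 20 faults
f=2: 18 faults
f=3: 13 faults
f=4: 10 faults
f=5: 7 faults
f=6: 6 faults
Smallest f with faults ≤ 18 is 2.

2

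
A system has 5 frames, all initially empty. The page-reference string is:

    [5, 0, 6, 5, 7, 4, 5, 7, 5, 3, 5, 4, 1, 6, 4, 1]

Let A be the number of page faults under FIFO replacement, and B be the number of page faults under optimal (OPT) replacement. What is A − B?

2

Under FIFO: F F F . F F . . . F F . F F . . → 9 faults.
Under OPT: F F F . F F . . . F . . F . . . → 7 faults.
A − B = 9 − 7 = 2.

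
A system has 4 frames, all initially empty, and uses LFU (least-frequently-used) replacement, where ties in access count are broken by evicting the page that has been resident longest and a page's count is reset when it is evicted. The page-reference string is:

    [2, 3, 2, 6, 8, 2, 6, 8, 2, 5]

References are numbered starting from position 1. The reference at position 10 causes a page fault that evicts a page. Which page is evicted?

3

pos 1: 2: fault, frames (2)
pos 2: 3: fault, frames (2 3)
pos 3: 2: hit
pos 4: 6: fault, frames (2 3 6)
pos 5: 8: fault, frames (2 3 6 8)
pos 6: 2: hit
pos 7: 6: hit
pos 8: 8: hit
pos 9: 2: hit
pos 10: 5: fault, evict 3, frames (2 6 8 5)
At position 10, page 3 is evicted.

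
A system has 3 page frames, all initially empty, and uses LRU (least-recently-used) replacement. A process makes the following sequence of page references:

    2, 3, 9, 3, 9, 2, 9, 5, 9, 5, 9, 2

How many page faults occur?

2 -> fault, frames (2)
3 -> fault, frames (2 3)
9 -> fault, frames (2 3 9)
3 -> hit
9 -> hit
2 -> hit
9 -> hit
5 -> fault, evict 3, frames (2 9 5)
9 -> hit
5 -> hit
9 -> hit
2 -> hit
Page faults: 4.

4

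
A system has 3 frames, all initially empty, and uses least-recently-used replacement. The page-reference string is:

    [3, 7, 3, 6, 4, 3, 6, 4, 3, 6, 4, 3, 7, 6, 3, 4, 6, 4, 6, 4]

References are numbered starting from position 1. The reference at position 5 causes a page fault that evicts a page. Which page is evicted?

7

pos 1: 3 → fault, frames {3}
pos 2: 7 → fault, frames {3,7}
pos 3: 3 → hit
pos 4: 6 → fault, frames {7,3,6}
pos 5: 4 → fault, evict 7, frames {3,6,4}
At position 5, page 7 is evicted.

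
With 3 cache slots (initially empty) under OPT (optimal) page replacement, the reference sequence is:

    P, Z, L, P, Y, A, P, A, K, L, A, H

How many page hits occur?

P -> fault, frames {P}
Z -> fault, frames {P,Z}
L -> fault, frames {P,Z,L}
P -> hit
Y -> fault, evict Z, frames {P,L,Y}
A -> fault, evict Y, frames {P,L,A}
P -> hit
A -> hit
K -> fault, evict P, frames {L,A,K}
L -> hit
A -> hit
H -> fault, evict K, frames {L,A,H}
Hits: 5.

5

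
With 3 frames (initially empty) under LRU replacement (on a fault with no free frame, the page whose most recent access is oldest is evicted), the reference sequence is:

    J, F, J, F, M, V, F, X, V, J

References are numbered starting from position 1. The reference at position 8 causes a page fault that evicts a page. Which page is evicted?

M

pos 1: J -> miss, frames {J}
pos 2: F -> miss, frames {J,F}
pos 3: J -> hit
pos 4: F -> hit
pos 5: M -> miss, frames {J,F,M}
pos 6: V -> miss, evict J, frames {F,M,V}
pos 7: F -> hit
pos 8: X -> miss, evict M, frames {V,F,X}
At position 8, page M is evicted.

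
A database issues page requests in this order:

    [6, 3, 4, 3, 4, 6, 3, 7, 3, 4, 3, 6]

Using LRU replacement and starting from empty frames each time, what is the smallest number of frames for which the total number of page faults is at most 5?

f=1: 12 faults
f=2: 8 faults
f=3: 6 faults
f=4: 4 faults
Smallest f with faults ≤ 5 is 4.

4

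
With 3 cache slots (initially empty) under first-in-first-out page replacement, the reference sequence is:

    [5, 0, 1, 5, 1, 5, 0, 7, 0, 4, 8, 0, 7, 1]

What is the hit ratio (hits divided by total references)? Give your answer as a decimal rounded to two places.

5 → fault, frames {5}
0 → fault, frames {5,0}
1 → fault, frames {5,0,1}
5 → hit
1 → hit
5 → hit
0 → hit
7 → fault, evict 5, frames {0,1,7}
0 → hit
4 → fault, evict 0, frames {1,7,4}
8 → fault, evict 1, frames {7,4,8}
0 → fault, evict 7, frames {4,8,0}
7 → fault, evict 4, frames {8,0,7}
1 → fault, evict 8, frames {0,7,1}
Hits: 5 of 14 references → 5/14 = 0.3571.

0.36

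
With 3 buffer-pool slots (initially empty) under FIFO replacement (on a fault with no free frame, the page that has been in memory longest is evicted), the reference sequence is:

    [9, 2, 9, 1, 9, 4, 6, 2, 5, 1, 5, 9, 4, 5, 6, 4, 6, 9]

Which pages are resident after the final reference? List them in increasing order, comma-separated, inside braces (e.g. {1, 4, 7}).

{5, 6, 9}

9 -> fault, frames {9}
2 -> fault, frames {9,2}
9 -> hit
1 -> fault, frames {9,2,1}
9 -> hit
4 -> fault, evict 9, frames {2,1,4}
6 -> fault, evict 2, frames {1,4,6}
2 -> fault, evict 1, frames {4,6,2}
5 -> fault, evict 4, frames {6,2,5}
1 -> fault, evict 6, frames {2,5,1}
5 -> hit
9 -> fault, evict 2, frames {5,1,9}
4 -> fault, evict 5, frames {1,9,4}
5 -> fault, evict 1, frames {9,4,5}
6 -> fault, evict 9, frames {4,5,6}
4 -> hit
6 -> hit
9 -> fault, evict 4, frames {5,6,9}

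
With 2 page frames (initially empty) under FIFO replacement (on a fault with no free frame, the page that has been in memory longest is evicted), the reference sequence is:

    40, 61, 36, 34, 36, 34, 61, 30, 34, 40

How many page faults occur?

8

40 -> fault, frames (40)
61 -> fault, frames (40 61)
36 -> fault, evict 40, frames (61 36)
34 -> fault, evict 61, frames (36 34)
36 -> hit
34 -> hit
61 -> fault, evict 36, frames (34 61)
30 -> fault, evict 34, frames (61 30)
34 -> fault, evict 61, frames (30 34)
40 -> fault, evict 30, frames (34 40)
Page faults: 8.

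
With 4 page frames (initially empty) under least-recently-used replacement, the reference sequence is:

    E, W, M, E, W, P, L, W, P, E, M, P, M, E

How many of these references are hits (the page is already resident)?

8

E: miss, frames [E]
W: miss, frames [E, W]
M: miss, frames [E, W, M]
E: hit
W: hit
P: miss, frames [M, E, W, P]
L: miss, evict M, frames [E, W, P, L]
W: hit
P: hit
E: hit
M: miss, evict L, frames [W, P, E, M]
P: hit
M: hit
E: hit
Hits: 8.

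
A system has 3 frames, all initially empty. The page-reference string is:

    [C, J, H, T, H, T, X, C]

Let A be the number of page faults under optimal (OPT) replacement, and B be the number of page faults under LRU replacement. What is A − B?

-1

Under OPT: F F F F . . F . → 5 faults.
Under LRU: F F F F . . F F → 6 faults.
A − B = 5 − 6 = -1.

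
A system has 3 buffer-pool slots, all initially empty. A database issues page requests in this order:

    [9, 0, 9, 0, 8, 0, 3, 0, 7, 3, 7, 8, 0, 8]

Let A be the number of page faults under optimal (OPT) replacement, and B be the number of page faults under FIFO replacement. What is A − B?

Under OPT: F F . . F . F . F . . . F . → 6 faults.
Under FIFO: F F . . F . F . F . . . F F → 7 faults.
A − B = 6 − 7 = -1.

-1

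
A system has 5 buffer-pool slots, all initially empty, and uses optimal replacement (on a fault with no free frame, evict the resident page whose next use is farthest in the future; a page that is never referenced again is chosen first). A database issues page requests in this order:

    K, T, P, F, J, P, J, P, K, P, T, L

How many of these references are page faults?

K → miss, frames [K]
T → miss, frames [K, T]
P → miss, frames [K, T, P]
F → miss, frames [K, T, P, F]
J → miss, frames [K, T, P, F, J]
P → hit
J → hit
P → hit
K → hit
P → hit
T → hit
L → miss, evict J, frames [K, T, P, F, L]
Page faults: 6.

6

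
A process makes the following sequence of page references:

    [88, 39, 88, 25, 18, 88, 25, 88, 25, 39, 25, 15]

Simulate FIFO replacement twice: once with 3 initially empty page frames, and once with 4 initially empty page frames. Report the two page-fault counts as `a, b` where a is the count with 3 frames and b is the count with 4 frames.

8, 5

3 frames: F F . F F F . . . F F F → 8 faults.
4 frames: F F . F F . . . . . . F → 5 faults.
5 < 8: adding a frame reduced faults, as is typical.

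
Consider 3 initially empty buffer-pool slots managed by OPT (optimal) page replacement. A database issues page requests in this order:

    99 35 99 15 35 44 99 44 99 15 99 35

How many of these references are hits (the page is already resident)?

7

99: fault, frames (99)
35: fault, frames (99 35)
99: hit
15: fault, frames (99 35 15)
35: hit
44: fault, evict 35, frames (99 15 44)
99: hit
44: hit
99: hit
15: hit
99: hit
35: fault, evict 44, frames (99 15 35)
Hits: 7.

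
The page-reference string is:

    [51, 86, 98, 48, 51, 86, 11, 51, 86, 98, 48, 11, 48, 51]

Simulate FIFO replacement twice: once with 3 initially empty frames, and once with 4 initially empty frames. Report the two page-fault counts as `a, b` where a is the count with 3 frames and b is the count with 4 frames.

3 frames: F F F F F F F . . F F . . F → 10 faults.
4 frames: F F F F . . F F F F F F . F → 11 faults.
11 > 10: adding a frame increased faults — Belady's anomaly.

10, 11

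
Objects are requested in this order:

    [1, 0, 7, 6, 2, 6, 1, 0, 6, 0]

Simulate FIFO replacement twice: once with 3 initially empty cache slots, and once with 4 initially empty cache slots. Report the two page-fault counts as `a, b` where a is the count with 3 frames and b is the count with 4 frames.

8, 7

3 frames: F F F F F . F F F . → 8 faults.
4 frames: F F F F F . F F . . → 7 faults.
7 < 8: adding a frame reduced faults, as is typical.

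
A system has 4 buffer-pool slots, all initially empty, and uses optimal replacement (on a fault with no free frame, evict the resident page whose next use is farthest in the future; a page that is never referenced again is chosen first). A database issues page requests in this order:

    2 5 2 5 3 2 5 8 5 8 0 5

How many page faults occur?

2 -> miss, frames (2)
5 -> miss, frames (2 5)
2 -> hit
5 -> hit
3 -> miss, frames (2 5 3)
2 -> hit
5 -> hit
8 -> miss, frames (2 5 3 8)
5 -> hit
8 -> hit
0 -> miss, evict 8, frames (2 5 3 0)
5 -> hit
Page faults: 5.

5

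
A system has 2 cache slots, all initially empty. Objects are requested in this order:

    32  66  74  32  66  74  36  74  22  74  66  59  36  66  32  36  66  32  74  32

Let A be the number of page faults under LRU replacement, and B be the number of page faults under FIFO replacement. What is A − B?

Under LRU: F F F F F F F . F . F F F F F F F F F . → 17 faults.
Under FIFO: F F F F F F F . F F F F F F F F F F F . → 18 faults.
A − B = 17 − 18 = -1.

-1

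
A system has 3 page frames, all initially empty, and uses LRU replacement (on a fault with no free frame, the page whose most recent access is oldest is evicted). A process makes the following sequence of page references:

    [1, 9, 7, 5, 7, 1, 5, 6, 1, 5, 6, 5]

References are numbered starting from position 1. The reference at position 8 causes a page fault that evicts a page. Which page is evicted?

7

pos 1: 1: fault, frames {1}
pos 2: 9: fault, frames {1,9}
pos 3: 7: fault, frames {1,9,7}
pos 4: 5: fault, evict 1, frames {9,7,5}
pos 5: 7: hit
pos 6: 1: fault, evict 9, frames {5,7,1}
pos 7: 5: hit
pos 8: 6: fault, evict 7, frames {1,5,6}
At position 8, page 7 is evicted.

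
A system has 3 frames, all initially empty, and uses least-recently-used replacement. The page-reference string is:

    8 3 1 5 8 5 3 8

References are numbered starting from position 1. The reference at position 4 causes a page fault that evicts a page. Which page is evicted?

pos 1: 8 -> miss, frames {8}
pos 2: 3 -> miss, frames {8,3}
pos 3: 1 -> miss, frames {8,3,1}
pos 4: 5 -> miss, evict 8, frames {3,1,5}
At position 4, page 8 is evicted.

8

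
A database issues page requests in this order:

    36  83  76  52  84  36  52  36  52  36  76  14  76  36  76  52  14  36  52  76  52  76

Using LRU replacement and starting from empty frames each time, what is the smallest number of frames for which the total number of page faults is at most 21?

f=1: 22 faults
f=2: 15 faults
f=3: 12 faults
f=4: 7 faults
f=5: 6 faults
f=6: 6 faults
Smallest f with faults ≤ 21 is 2.

2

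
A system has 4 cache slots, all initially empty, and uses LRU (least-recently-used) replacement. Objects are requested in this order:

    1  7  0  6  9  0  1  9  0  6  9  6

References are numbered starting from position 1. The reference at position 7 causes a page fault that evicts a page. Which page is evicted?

pos 1: 1: miss, frames (1)
pos 2: 7: miss, frames (1 7)
pos 3: 0: miss, frames (1 7 0)
pos 4: 6: miss, frames (1 7 0 6)
pos 5: 9: miss, evict 1, frames (7 0 6 9)
pos 6: 0: hit
pos 7: 1: miss, evict 7, frames (6 9 0 1)
At position 7, page 7 is evicted.

7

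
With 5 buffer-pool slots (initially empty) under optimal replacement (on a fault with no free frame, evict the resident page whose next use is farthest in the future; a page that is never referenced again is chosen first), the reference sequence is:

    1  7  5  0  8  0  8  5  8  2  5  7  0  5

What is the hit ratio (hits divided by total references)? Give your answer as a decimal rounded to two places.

0.57

1 → miss, frames (1)
7 → miss, frames (1 7)
5 → miss, frames (1 7 5)
0 → miss, frames (1 7 5 0)
8 → miss, frames (1 7 5 0 8)
0 → hit
8 → hit
5 → hit
8 → hit
2 → miss, evict 8, frames (1 7 5 0 2)
5 → hit
7 → hit
0 → hit
5 → hit
Hits: 8 of 14 references → 8/14 = 0.5714.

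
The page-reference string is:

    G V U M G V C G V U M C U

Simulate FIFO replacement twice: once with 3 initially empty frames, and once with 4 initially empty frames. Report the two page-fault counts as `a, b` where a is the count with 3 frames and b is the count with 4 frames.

9, 10

3 frames: F F F F F F F . . F F . . → 9 faults.
4 frames: F F F F . . F F F F F F . → 10 faults.
10 > 9: adding a frame increased faults — Belady's anomaly.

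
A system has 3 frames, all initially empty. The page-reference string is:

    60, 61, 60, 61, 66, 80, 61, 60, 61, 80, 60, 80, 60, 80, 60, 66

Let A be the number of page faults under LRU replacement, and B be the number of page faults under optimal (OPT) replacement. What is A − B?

Under LRU: F F . . F F . F . . . . . . . F → 6 faults.
Under OPT: F F . . F F . . . . . . . . . F → 5 faults.
A − B = 6 − 5 = 1.

1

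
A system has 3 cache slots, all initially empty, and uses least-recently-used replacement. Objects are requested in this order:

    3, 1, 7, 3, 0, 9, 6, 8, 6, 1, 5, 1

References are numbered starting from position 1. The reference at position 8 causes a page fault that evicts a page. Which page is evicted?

0

pos 1: 3 → miss, frames {3}
pos 2: 1 → miss, frames {3,1}
pos 3: 7 → miss, frames {3,1,7}
pos 4: 3 → hit
pos 5: 0 → miss, evict 1, frames {7,3,0}
pos 6: 9 → miss, evict 7, frames {3,0,9}
pos 7: 6 → miss, evict 3, frames {0,9,6}
pos 8: 8 → miss, evict 0, frames {9,6,8}
At position 8, page 0 is evicted.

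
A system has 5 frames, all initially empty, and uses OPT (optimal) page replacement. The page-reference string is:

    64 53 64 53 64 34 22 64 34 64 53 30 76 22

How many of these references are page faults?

64: fault, frames {64}
53: fault, frames {64,53}
64: hit
53: hit
64: hit
34: fault, frames {64,53,34}
22: fault, frames {64,53,34,22}
64: hit
34: hit
64: hit
53: hit
30: fault, frames {64,53,34,22,30}
76: fault, evict 30, frames {64,53,34,22,76}
22: hit
Page faults: 6.

6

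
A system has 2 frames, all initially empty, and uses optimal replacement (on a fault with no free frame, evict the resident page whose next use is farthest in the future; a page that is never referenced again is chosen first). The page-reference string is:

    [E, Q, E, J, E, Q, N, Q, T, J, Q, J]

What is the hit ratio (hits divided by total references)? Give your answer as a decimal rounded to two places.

E -> fault, frames (E)
Q -> fault, frames (E Q)
E -> hit
J -> fault, evict Q, frames (E J)
E -> hit
Q -> fault, evict E, frames (J Q)
N -> fault, evict J, frames (Q N)
Q -> hit
T -> fault, evict N, frames (Q T)
J -> fault, evict T, frames (Q J)
Q -> hit
J -> hit
Hits: 5 of 12 references → 5/12 = 0.4167.

0.42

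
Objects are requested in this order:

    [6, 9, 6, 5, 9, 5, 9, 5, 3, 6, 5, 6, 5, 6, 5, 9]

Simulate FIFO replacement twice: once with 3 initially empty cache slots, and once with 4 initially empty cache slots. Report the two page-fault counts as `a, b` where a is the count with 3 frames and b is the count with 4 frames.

6, 4

3 frames: F F . F . . . . F F . . . . . F → 6 faults.
4 frames: F F . F . . . . F . . . . . . . → 4 faults.
4 < 6: adding a frame reduced faults, as is typical.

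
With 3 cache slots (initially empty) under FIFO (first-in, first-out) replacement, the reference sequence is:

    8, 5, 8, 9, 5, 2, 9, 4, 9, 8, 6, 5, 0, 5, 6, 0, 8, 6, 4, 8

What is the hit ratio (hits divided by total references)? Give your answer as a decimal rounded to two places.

8 -> fault, frames {8}
5 -> fault, frames {8,5}
8 -> hit
9 -> fault, frames {8,5,9}
5 -> hit
2 -> fault, evict 8, frames {5,9,2}
9 -> hit
4 -> fault, evict 5, frames {9,2,4}
9 -> hit
8 -> fault, evict 9, frames {2,4,8}
6 -> fault, evict 2, frames {4,8,6}
5 -> fault, evict 4, frames {8,6,5}
0 -> fault, evict 8, frames {6,5,0}
5 -> hit
6 -> hit
0 -> hit
8 -> fault, evict 6, frames {5,0,8}
6 -> fault, evict 5, frames {0,8,6}
4 -> fault, evict 0, frames {8,6,4}
8 -> hit
Hits: 8 of 20 references → 8/20 = 0.4000.

0.40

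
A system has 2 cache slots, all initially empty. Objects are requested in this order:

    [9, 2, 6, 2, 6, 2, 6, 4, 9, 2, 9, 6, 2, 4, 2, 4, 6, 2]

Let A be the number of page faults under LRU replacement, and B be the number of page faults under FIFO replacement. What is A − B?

Under LRU: F F F . . . . F F F . F F F . . F F → 11 faults.
Under FIFO: F F F . . . . F F F . F . F F . F . → 10 faults.
A − B = 11 − 10 = 1.

1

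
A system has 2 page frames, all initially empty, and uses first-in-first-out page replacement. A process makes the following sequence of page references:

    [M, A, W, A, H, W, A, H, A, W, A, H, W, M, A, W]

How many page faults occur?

10

M: miss, frames [M]
A: miss, frames [M, A]
W: miss, evict M, frames [A, W]
A: hit
H: miss, evict A, frames [W, H]
W: hit
A: miss, evict W, frames [H, A]
H: hit
A: hit
W: miss, evict H, frames [A, W]
A: hit
H: miss, evict A, frames [W, H]
W: hit
M: miss, evict W, frames [H, M]
A: miss, evict H, frames [M, A]
W: miss, evict M, frames [A, W]
Page faults: 10.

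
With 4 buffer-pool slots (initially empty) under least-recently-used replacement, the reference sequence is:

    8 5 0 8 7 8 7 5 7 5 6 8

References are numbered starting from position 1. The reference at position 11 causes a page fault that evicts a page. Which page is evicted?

pos 1: 8 → miss, frames (8)
pos 2: 5 → miss, frames (8 5)
pos 3: 0 → miss, frames (8 5 0)
pos 4: 8 → hit
pos 5: 7 → miss, frames (5 0 8 7)
pos 6: 8 → hit
pos 7: 7 → hit
pos 8: 5 → hit
pos 9: 7 → hit
pos 10: 5 → hit
pos 11: 6 → miss, evict 0, frames (8 7 5 6)
At position 11, page 0 is evicted.

0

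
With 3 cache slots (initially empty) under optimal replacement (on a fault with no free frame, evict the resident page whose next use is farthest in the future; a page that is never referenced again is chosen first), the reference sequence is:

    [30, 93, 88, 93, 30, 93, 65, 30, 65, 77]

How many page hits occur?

30 -> miss, frames [30]
93 -> miss, frames [30, 93]
88 -> miss, frames [30, 93, 88]
93 -> hit
30 -> hit
93 -> hit
65 -> miss, evict 88, frames [30, 93, 65]
30 -> hit
65 -> hit
77 -> miss, evict 65, frames [30, 93, 77]
Hits: 5.

5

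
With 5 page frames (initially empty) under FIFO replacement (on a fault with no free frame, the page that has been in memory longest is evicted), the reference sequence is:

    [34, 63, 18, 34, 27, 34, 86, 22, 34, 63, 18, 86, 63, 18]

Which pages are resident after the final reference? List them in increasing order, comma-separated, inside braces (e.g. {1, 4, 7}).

{18, 22, 34, 63, 86}

34 → miss, frames {34}
63 → miss, frames {34,63}
18 → miss, frames {34,63,18}
34 → hit
27 → miss, frames {34,63,18,27}
34 → hit
86 → miss, frames {34,63,18,27,86}
22 → miss, evict 34, frames {63,18,27,86,22}
34 → miss, evict 63, frames {18,27,86,22,34}
63 → miss, evict 18, frames {27,86,22,34,63}
18 → miss, evict 27, frames {86,22,34,63,18}
86 → hit
63 → hit
18 → hit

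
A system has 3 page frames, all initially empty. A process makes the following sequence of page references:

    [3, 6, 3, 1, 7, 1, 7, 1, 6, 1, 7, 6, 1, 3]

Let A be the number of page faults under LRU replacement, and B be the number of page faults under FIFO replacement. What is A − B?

Under LRU: F F . F F . . . F . . . . F → 6 faults.
Under FIFO: F F . F F . . . . . . . . F → 5 faults.
A − B = 6 − 5 = 1.

1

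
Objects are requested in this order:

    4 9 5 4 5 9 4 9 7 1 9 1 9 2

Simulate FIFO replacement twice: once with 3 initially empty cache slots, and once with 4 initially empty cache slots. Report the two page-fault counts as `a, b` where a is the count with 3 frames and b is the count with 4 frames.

7, 6

3 frames: F F F . . . . . F F F . . F → 7 faults.
4 frames: F F F . . . . . F F . . . F → 6 faults.
6 < 7: adding a frame reduced faults, as is typical.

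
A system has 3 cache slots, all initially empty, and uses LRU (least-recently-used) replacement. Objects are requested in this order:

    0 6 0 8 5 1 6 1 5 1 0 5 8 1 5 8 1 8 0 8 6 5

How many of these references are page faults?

12

0: fault, frames [0]
6: fault, frames [0, 6]
0: hit
8: fault, frames [6, 0, 8]
5: fault, evict 6, frames [0, 8, 5]
1: fault, evict 0, frames [8, 5, 1]
6: fault, evict 8, frames [5, 1, 6]
1: hit
5: hit
1: hit
0: fault, evict 6, frames [5, 1, 0]
5: hit
8: fault, evict 1, frames [0, 5, 8]
1: fault, evict 0, frames [5, 8, 1]
5: hit
8: hit
1: hit
8: hit
0: fault, evict 5, frames [1, 8, 0]
8: hit
6: fault, evict 1, frames [0, 8, 6]
5: fault, evict 0, frames [8, 6, 5]
Page faults: 12.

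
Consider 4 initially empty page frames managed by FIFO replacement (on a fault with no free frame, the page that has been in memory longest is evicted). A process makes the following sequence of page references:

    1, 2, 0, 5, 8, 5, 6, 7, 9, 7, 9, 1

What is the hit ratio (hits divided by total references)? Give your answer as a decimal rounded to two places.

1: miss, frames (1)
2: miss, frames (1 2)
0: miss, frames (1 2 0)
5: miss, frames (1 2 0 5)
8: miss, evict 1, frames (2 0 5 8)
5: hit
6: miss, evict 2, frames (0 5 8 6)
7: miss, evict 0, frames (5 8 6 7)
9: miss, evict 5, frames (8 6 7 9)
7: hit
9: hit
1: miss, evict 8, frames (6 7 9 1)
Hits: 3 of 12 references → 3/12 = 0.2500.

0.25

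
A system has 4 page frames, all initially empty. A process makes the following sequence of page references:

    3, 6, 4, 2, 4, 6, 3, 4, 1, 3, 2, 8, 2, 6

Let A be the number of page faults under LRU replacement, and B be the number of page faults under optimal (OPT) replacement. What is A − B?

2

Under LRU: F F F F . . . . F . F F . F → 8 faults.
Under OPT: F F F F . . . . F . . F . . → 6 faults.
A − B = 8 − 6 = 2.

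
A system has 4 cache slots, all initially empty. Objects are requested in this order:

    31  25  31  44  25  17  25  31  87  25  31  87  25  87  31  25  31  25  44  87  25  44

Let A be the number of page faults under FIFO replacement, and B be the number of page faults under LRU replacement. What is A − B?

Under FIFO: F F . F . F . . F . F . F . . . . . F . . . → 8 faults.
Under LRU: F F . F . F . . F . . . . . . . . . F . . . → 6 faults.
A − B = 8 − 6 = 2.

2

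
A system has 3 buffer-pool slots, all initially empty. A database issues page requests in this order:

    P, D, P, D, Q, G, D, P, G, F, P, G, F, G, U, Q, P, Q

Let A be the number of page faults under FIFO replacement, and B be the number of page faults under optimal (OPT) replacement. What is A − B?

Under FIFO: F F . . F F . F . F . . . . F F F . → 9 faults.
Under OPT: F F . . F F . . . F . . . . F F . . → 7 faults.
A − B = 9 − 7 = 2.

2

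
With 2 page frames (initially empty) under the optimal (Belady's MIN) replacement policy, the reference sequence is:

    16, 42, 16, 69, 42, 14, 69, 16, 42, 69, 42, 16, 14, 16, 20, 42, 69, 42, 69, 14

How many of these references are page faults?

16 → miss, frames {16}
42 → miss, frames {16,42}
16 → hit
69 → miss, evict 16, frames {42,69}
42 → hit
14 → miss, evict 42, frames {69,14}
69 → hit
16 → miss, evict 14, frames {69,16}
42 → miss, evict 16, frames {69,42}
69 → hit
42 → hit
16 → miss, evict 69, frames {42,16}
14 → miss, evict 42, frames {16,14}
16 → hit
20 → miss, evict 16, frames {14,20}
42 → miss, evict 20, frames {14,42}
69 → miss, evict 14, frames {42,69}
42 → hit
69 → hit
14 → miss, evict 69, frames {42,14}
Page faults: 12.

12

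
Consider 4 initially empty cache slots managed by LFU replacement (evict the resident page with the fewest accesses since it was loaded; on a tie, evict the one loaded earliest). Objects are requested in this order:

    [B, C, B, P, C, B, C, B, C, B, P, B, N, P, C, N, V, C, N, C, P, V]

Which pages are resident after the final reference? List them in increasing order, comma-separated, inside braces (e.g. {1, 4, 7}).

{B, C, P, V}

B: miss, frames {B}
C: miss, frames {B,C}
B: hit
P: miss, frames {B,C,P}
C: hit
B: hit
C: hit
B: hit
C: hit
B: hit
P: hit
B: hit
N: miss, frames {B,C,P,N}
P: hit
C: hit
N: hit
V: miss, evict N, frames {B,C,P,V}
C: hit
N: miss, evict V, frames {B,C,P,N}
C: hit
P: hit
V: miss, evict N, frames {B,C,P,V}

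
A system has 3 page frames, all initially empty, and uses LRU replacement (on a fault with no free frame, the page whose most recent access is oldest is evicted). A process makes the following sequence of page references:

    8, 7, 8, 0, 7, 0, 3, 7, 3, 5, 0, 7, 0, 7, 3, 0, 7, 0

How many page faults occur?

8

8 → fault, frames {8}
7 → fault, frames {8,7}
8 → hit
0 → fault, frames {7,8,0}
7 → hit
0 → hit
3 → fault, evict 8, frames {7,0,3}
7 → hit
3 → hit
5 → fault, evict 0, frames {7,3,5}
0 → fault, evict 7, frames {3,5,0}
7 → fault, evict 3, frames {5,0,7}
0 → hit
7 → hit
3 → fault, evict 5, frames {0,7,3}
0 → hit
7 → hit
0 → hit
Page faults: 8.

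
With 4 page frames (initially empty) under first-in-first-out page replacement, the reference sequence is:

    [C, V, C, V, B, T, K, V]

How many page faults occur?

C -> miss, frames [C]
V -> miss, frames [C, V]
C -> hit
V -> hit
B -> miss, frames [C, V, B]
T -> miss, frames [C, V, B, T]
K -> miss, evict C, frames [V, B, T, K]
V -> hit
Page faults: 5.

5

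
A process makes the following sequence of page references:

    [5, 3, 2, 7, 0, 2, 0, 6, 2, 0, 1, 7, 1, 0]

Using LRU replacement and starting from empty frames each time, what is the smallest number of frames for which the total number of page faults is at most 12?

f=1: 14 faults
f=2: 12 faults
f=3: 8 faults
f=4: 8 faults
f=5: 7 faults
f=6: 7 faults
f=7: 7 faults
Smallest f with faults ≤ 12 is 2.

2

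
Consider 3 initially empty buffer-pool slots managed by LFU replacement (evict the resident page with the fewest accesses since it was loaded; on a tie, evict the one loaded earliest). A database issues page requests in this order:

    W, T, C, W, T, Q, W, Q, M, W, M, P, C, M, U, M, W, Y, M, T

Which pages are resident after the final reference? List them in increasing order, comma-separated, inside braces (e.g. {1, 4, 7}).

{M, T, W}

W → fault, frames (W)
T → fault, frames (W T)
C → fault, frames (W T C)
W → hit
T → hit
Q → fault, evict C, frames (W T Q)
W → hit
Q → hit
M → fault, evict T, frames (W Q M)
W → hit
M → hit
P → fault, evict Q, frames (W M P)
C → fault, evict P, frames (W M C)
M → hit
U → fault, evict C, frames (W M U)
M → hit
W → hit
Y → fault, evict U, frames (W M Y)
M → hit
T → fault, evict Y, frames (W M T)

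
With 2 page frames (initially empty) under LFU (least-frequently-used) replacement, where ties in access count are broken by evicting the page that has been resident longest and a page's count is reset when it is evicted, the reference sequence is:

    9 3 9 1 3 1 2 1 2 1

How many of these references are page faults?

9 → fault, frames [9]
3 → fault, frames [9, 3]
9 → hit
1 → fault, evict 3, frames [9, 1]
3 → fault, evict 1, frames [9, 3]
1 → fault, evict 3, frames [9, 1]
2 → fault, evict 1, frames [9, 2]
1 → fault, evict 2, frames [9, 1]
2 → fault, evict 1, frames [9, 2]
1 → fault, evict 2, frames [9, 1]
Page faults: 9.

9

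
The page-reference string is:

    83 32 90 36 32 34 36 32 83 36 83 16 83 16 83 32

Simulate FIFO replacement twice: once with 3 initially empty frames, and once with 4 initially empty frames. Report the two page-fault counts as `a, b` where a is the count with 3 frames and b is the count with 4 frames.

10, 8

3 frames: F F F F . F . F F F . F . . . F → 10 faults.
4 frames: F F F F . F . . F . . F . . . F → 8 faults.
8 < 10: adding a frame reduced faults, as is typical.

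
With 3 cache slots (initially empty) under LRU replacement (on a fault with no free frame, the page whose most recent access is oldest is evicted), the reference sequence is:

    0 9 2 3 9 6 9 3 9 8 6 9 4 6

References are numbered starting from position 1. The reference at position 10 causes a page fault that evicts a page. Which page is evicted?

pos 1: 0: fault, frames (0)
pos 2: 9: fault, frames (0 9)
pos 3: 2: fault, frames (0 9 2)
pos 4: 3: fault, evict 0, frames (9 2 3)
pos 5: 9: hit
pos 6: 6: fault, evict 2, frames (3 9 6)
pos 7: 9: hit
pos 8: 3: hit
pos 9: 9: hit
pos 10: 8: fault, evict 6, frames (3 9 8)
At position 10, page 6 is evicted.

6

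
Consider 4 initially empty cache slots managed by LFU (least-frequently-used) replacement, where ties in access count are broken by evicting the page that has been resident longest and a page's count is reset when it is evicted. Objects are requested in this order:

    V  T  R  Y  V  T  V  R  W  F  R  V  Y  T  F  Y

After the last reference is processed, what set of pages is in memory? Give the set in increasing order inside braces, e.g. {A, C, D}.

V -> miss, frames [V]
T -> miss, frames [V, T]
R -> miss, frames [V, T, R]
Y -> miss, frames [V, T, R, Y]
V -> hit
T -> hit
V -> hit
R -> hit
W -> miss, evict Y, frames [V, T, R, W]
F -> miss, evict W, frames [V, T, R, F]
R -> hit
V -> hit
Y -> miss, evict F, frames [V, T, R, Y]
T -> hit
F -> miss, evict Y, frames [V, T, R, F]
Y -> miss, evict F, frames [V, T, R, Y]

{R, T, V, Y}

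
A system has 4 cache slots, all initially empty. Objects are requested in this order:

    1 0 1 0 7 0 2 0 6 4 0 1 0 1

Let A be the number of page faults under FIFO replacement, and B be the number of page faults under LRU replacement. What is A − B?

Under FIFO: F F . . F . F . F F F F . . → 8 faults.
Under LRU: F F . . F . F . F F . F . . → 7 faults.
A − B = 8 − 7 = 1.

1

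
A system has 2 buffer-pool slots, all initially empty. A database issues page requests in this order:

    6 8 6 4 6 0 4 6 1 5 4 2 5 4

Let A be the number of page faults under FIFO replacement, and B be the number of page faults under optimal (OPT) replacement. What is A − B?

Under FIFO: F F . F F F F F F F F F F F → 13 faults.
Under OPT: F F . F . F . F F F . F . F → 9 faults.
A − B = 13 − 9 = 4.

4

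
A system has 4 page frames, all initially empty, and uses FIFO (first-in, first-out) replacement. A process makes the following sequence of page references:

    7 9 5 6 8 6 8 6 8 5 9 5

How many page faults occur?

7 → fault, frames {7}
9 → fault, frames {7,9}
5 → fault, frames {7,9,5}
6 → fault, frames {7,9,5,6}
8 → fault, evict 7, frames {9,5,6,8}
6 → hit
8 → hit
6 → hit
8 → hit
5 → hit
9 → hit
5 → hit
Page faults: 5.

5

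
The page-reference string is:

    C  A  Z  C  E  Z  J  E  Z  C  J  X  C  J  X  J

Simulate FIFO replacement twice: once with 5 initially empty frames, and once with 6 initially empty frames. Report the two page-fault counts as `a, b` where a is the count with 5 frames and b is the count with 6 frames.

5 frames: F F F . F . F . . . . F F . . . → 7 faults.
6 frames: F F F . F . F . . . . F . . . . → 6 faults.
6 < 7: adding a frame reduced faults, as is typical.

7, 6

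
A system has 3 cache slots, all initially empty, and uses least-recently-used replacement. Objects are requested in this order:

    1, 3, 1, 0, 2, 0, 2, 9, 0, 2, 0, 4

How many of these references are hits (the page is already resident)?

6

1 → fault, frames {1}
3 → fault, frames {1,3}
1 → hit
0 → fault, frames {3,1,0}
2 → fault, evict 3, frames {1,0,2}
0 → hit
2 → hit
9 → fault, evict 1, frames {0,2,9}
0 → hit
2 → hit
0 → hit
4 → fault, evict 9, frames {2,0,4}
Hits: 6.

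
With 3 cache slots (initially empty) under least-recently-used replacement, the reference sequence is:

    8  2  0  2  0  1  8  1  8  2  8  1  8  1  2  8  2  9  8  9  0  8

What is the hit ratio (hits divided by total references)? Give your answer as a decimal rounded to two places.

8: fault, frames {8}
2: fault, frames {8,2}
0: fault, frames {8,2,0}
2: hit
0: hit
1: fault, evict 8, frames {2,0,1}
8: fault, evict 2, frames {0,1,8}
1: hit
8: hit
2: fault, evict 0, frames {1,8,2}
8: hit
1: hit
8: hit
1: hit
2: hit
8: hit
2: hit
9: fault, evict 1, frames {8,2,9}
8: hit
9: hit
0: fault, evict 2, frames {8,9,0}
8: hit
Hits: 14 of 22 references → 14/22 = 0.6364.

0.64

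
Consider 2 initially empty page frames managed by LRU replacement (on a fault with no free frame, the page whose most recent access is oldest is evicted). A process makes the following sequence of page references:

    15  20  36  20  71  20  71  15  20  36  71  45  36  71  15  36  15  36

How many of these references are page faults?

13

15: miss, frames [15]
20: miss, frames [15, 20]
36: miss, evict 15, frames [20, 36]
20: hit
71: miss, evict 36, frames [20, 71]
20: hit
71: hit
15: miss, evict 20, frames [71, 15]
20: miss, evict 71, frames [15, 20]
36: miss, evict 15, frames [20, 36]
71: miss, evict 20, frames [36, 71]
45: miss, evict 36, frames [71, 45]
36: miss, evict 71, frames [45, 36]
71: miss, evict 45, frames [36, 71]
15: miss, evict 36, frames [71, 15]
36: miss, evict 71, frames [15, 36]
15: hit
36: hit
Page faults: 13.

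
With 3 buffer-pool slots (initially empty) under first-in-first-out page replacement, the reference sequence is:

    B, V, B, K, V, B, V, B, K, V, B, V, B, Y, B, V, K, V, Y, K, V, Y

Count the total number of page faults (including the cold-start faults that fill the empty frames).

B -> fault, frames [B]
V -> fault, frames [B, V]
B -> hit
K -> fault, frames [B, V, K]
V -> hit
B -> hit
V -> hit
B -> hit
K -> hit
V -> hit
B -> hit
V -> hit
B -> hit
Y -> fault, evict B, frames [V, K, Y]
B -> fault, evict V, frames [K, Y, B]
V -> fault, evict K, frames [Y, B, V]
K -> fault, evict Y, frames [B, V, K]
V -> hit
Y -> fault, evict B, frames [V, K, Y]
K -> hit
V -> hit
Y -> hit
Page faults: 8.

8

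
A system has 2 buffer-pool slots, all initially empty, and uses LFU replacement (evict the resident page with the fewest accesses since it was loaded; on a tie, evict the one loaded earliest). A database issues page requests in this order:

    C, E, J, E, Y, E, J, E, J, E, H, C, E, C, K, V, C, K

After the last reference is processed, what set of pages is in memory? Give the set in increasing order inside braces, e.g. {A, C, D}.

{E, K}

C → miss, frames (C)
E → miss, frames (C E)
J → miss, evict C, frames (E J)
E → hit
Y → miss, evict J, frames (E Y)
E → hit
J → miss, evict Y, frames (E J)
E → hit
J → hit
E → hit
H → miss, evict J, frames (E H)
C → miss, evict H, frames (E C)
E → hit
C → hit
K → miss, evict C, frames (E K)
V → miss, evict K, frames (E V)
C → miss, evict V, frames (E C)
K → miss, evict C, frames (E K)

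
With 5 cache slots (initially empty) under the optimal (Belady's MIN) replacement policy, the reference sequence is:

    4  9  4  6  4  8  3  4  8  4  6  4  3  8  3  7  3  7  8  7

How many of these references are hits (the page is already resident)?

4: fault, frames [4]
9: fault, frames [4, 9]
4: hit
6: fault, frames [4, 9, 6]
4: hit
8: fault, frames [4, 9, 6, 8]
3: fault, frames [4, 9, 6, 8, 3]
4: hit
8: hit
4: hit
6: hit
4: hit
3: hit
8: hit
3: hit
7: fault, evict 6, frames [4, 9, 8, 3, 7]
3: hit
7: hit
8: hit
7: hit
Hits: 14.

14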